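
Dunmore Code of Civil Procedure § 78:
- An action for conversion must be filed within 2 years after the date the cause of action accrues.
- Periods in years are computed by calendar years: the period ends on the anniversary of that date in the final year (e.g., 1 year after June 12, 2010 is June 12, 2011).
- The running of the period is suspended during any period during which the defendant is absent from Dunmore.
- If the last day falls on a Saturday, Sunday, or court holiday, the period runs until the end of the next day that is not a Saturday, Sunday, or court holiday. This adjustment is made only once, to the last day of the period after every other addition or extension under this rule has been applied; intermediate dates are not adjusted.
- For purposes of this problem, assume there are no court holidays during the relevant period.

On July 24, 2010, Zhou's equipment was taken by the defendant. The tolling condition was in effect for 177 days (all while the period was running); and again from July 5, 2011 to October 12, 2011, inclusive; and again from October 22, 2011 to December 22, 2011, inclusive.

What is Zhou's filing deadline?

June 28, 2013

2 years after July 24, 2010 is July 24, 2012.
Tolling adds 177 days: July 24, 2012 + 177 days = January 17, 2013.
From July 5, 2011 through October 12, 2011 inclusive is 100 days; tolling adds 100 days: January 17, 2013 + 100 days = April 27, 2013.
From October 22, 2011 through December 22, 2011 inclusive is 62 days; tolling adds 62 days: April 27, 2013 + 62 days = June 28, 2013.
June 28, 2013 is a Friday and not a court holiday, so no extension applies.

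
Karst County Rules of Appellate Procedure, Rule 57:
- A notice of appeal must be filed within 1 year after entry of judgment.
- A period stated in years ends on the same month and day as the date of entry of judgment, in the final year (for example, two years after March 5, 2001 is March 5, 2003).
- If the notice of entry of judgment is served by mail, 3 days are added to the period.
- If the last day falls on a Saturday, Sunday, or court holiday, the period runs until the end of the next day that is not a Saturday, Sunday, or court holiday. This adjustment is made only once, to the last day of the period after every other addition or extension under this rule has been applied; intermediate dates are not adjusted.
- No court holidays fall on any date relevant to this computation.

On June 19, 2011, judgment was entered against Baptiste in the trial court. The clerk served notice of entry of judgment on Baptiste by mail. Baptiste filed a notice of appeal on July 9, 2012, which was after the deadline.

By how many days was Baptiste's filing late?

1 year after June 19, 2011 is June 19, 2012.
Service was by mail, adding 3 days: June 19, 2012 + 3 days = June 22, 2012.
June 22, 2012 is a Friday and not a court holiday, so no extension applies.
The deadline is June 22, 2012; from June 22, 2012 to July 9, 2012 is 17 days.

17 days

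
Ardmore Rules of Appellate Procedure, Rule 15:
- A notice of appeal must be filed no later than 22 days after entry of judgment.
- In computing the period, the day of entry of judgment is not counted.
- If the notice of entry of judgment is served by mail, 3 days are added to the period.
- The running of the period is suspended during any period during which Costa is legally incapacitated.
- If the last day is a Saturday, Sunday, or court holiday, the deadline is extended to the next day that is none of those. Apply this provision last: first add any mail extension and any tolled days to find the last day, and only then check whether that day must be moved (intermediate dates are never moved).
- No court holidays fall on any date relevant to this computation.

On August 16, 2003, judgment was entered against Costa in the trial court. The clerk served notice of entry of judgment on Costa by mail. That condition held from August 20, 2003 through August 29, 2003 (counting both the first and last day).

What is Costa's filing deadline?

22 days after August 16, 2003 is September 7, 2003.
Service was by mail, adding 3 days: September 7, 2003 + 3 days = September 10, 2003.
From August 20, 2003 through August 29, 2003 inclusive is 10 days; tolling adds 10 days: September 10, 2003 + 10 days = September 20, 2003.
September 20, 2003 is Saturday; September 21, 2003 is Sunday. The next qualifying day is September 22, 2003.

September 22, 2003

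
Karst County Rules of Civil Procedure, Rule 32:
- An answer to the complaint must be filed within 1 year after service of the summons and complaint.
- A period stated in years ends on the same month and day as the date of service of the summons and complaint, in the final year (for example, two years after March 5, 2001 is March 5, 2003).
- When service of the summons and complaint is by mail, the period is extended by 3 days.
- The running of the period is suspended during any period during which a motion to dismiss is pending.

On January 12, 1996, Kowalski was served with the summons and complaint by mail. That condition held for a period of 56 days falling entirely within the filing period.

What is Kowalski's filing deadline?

March 12, 1997

1 year after January 12, 1996 is January 12, 1997.
Service was by mail, adding 3 days: January 12, 1997 + 3 days = January 15, 1997.
Tolling adds 56 days: January 15, 1997 + 56 days = March 12, 1997.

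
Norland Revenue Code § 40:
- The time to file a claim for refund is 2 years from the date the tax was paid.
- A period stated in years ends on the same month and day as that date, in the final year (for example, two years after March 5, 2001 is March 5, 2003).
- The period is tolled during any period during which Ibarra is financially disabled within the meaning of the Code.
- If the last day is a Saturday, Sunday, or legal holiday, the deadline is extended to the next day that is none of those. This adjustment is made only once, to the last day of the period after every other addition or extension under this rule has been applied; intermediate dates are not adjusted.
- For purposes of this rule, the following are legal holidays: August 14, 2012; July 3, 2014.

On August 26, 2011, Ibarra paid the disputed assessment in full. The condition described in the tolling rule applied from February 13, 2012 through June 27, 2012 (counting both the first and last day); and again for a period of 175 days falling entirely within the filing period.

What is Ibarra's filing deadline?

July 4, 2014

2 years after August 26, 2011 is August 26, 2013.
From February 13, 2012 through June 27, 2012 inclusive is 136 days; tolling adds 136 days: August 26, 2013 + 136 days = January 9, 2014.
Tolling adds 175 days: January 9, 2014 + 175 days = July 3, 2014.
July 3, 2014 is a listed holiday. The next qualifying day is July 4, 2014.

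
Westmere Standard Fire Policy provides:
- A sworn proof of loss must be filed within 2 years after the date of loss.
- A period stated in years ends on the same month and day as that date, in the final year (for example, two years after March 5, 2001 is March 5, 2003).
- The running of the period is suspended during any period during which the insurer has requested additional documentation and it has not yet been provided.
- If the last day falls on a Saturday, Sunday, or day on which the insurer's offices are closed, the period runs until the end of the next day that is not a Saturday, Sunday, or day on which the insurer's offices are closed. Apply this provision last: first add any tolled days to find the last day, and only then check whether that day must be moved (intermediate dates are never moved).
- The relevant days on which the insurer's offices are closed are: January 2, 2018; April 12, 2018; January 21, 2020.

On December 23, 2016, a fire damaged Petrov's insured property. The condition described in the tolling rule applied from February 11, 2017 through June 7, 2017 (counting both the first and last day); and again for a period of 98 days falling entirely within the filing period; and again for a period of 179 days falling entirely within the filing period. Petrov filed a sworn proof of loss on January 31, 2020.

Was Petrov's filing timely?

No

2 years after December 23, 2016 is December 23, 2018.
From February 11, 2017 through June 7, 2017 inclusive is 117 days; tolling adds 117 days: December 23, 2018 + 117 days = April 19, 2019.
Tolling adds 98 days: April 19, 2019 + 98 days = July 26, 2019.
Tolling adds 179 days: July 26, 2019 + 179 days = January 21, 2020.
January 21, 2020 is a listed holiday. The next qualifying day is January 22, 2020.
The deadline is January 22, 2020; the filing on January 31, 2020 is after that date.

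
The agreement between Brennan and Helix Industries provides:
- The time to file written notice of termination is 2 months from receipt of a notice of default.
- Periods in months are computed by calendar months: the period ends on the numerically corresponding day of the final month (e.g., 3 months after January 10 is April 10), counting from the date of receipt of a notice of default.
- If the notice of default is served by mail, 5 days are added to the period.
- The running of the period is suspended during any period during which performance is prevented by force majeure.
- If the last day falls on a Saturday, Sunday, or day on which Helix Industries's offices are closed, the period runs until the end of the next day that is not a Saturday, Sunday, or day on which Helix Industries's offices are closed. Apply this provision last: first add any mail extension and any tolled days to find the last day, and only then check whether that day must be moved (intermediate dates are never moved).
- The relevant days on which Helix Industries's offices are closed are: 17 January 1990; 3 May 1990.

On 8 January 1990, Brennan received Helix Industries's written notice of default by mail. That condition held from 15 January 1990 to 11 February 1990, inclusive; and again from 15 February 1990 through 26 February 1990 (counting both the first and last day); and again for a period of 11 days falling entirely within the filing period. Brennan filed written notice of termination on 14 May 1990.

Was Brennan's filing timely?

No

2 months after 8 January 1990 is March 8, 1990.
Service was by mail, adding 5 days: March 8, 1990 + 5 days = March 13, 1990.
From January 15, 1990 through February 11, 1990 inclusive is 28 days; tolling adds 28 days: March 13, 1990 + 28 days = April 10, 1990.
From February 15, 1990 through February 26, 1990 inclusive is 12 days; tolling adds 12 days: April 10, 1990 + 12 days = April 22, 1990.
Tolling adds 11 days: April 22, 1990 + 11 days = May 3, 1990.
May 3, 1990 is a listed holiday. The next qualifying day is May 4, 1990.
The deadline is May 4, 1990; the filing on May 14, 1990 is after that date.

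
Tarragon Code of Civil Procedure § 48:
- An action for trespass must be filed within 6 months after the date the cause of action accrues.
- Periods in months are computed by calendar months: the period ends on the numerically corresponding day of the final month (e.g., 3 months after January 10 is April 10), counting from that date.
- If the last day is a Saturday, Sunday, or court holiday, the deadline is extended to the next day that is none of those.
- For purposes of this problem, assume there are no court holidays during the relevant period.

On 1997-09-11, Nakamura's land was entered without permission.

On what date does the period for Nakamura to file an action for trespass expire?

March 11, 1998

6 months after 1997-09-11 is March 11, 1998.
March 11, 1998 is a Wednesday and not a court holiday, so no extension applies.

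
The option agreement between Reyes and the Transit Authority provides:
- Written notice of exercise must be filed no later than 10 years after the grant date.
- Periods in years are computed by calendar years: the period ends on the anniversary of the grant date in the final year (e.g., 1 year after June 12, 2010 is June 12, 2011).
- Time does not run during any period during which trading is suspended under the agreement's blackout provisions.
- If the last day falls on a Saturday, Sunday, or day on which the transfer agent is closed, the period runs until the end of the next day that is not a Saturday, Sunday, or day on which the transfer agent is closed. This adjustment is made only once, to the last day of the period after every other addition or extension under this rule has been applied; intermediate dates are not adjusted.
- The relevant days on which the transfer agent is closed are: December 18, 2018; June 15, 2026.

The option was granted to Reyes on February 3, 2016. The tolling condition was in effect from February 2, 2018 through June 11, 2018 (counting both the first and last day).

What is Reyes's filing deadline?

June 16, 2026

10 years after February 3, 2016 is February 3, 2026.
From February 2, 2018 through June 11, 2018 inclusive is 130 days; tolling adds 130 days: February 3, 2026 + 130 days = June 13, 2026.
June 13, 2026 is Saturday; June 14, 2026 is Sunday; June 15, 2026 is a listed holiday. The next qualifying day is June 16, 2026.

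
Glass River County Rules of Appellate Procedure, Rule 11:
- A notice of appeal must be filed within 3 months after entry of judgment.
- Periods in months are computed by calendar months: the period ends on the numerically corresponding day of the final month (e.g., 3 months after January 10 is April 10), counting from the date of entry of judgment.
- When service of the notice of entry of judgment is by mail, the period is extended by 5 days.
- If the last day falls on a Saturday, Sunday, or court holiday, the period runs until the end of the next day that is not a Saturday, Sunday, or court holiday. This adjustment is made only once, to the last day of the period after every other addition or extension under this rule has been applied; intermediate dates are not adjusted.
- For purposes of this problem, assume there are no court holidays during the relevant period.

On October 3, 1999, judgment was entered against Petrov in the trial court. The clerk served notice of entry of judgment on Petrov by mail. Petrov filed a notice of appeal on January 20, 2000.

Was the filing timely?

No

3 months after October 3, 1999 is January 3, 2000.
Service was by mail, adding 5 days: January 3, 2000 + 5 days = January 8, 2000.
January 8, 2000 is Saturday; January 9, 2000 is Sunday. The next qualifying day is January 10, 2000.
The deadline is January 10, 2000; the filing on January 20, 2000 is after that date.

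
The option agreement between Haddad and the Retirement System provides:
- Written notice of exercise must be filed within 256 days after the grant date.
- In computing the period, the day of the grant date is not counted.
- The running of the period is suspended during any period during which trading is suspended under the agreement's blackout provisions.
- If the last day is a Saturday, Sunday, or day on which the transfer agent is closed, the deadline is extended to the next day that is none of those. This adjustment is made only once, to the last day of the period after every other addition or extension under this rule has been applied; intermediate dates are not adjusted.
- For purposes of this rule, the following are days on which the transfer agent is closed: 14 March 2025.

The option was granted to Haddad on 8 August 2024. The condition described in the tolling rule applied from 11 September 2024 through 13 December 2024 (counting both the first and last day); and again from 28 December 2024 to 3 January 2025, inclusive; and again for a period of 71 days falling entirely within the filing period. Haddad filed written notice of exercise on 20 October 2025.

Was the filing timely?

No

256 days after 8 August 2024 is April 21, 2025.
From September 11, 2024 through December 13, 2024 inclusive is 94 days; tolling adds 94 days: April 21, 2025 + 94 days = July 24, 2025.
From December 28, 2024 through January 3, 2025 inclusive is 7 days; tolling adds 7 days: July 24, 2025 + 7 days = July 31, 2025.
Tolling adds 71 days: July 31, 2025 + 71 days = October 10, 2025.
October 10, 2025 is a Friday and not a day on which the transfer agent is closed, so no extension applies.
The deadline is October 10, 2025; the filing on October 20, 2025 is after that date.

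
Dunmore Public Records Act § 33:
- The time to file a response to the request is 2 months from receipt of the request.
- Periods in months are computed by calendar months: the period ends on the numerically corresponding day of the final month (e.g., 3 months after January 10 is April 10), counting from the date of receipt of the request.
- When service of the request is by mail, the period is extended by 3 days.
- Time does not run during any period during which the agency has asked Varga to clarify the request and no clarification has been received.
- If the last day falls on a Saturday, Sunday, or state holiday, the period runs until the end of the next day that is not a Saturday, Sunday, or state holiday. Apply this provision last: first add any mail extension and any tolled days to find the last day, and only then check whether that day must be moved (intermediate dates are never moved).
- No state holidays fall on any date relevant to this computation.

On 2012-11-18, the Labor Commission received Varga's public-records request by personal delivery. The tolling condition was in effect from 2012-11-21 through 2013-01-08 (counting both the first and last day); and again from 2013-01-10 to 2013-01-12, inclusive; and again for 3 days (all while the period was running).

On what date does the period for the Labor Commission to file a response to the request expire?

March 14, 2013

2 months after 2012-11-18 is January 18, 2013.
Service was not by mail, so no mail extension applies.
From November 21, 2012 through January 8, 2013 inclusive is 49 days; tolling adds 49 days: January 18, 2013 + 49 days = March 8, 2013.
From January 10, 2013 through January 12, 2013 inclusive is 3 days; tolling adds 3 days: March 8, 2013 + 3 days = March 11, 2013.
Tolling adds 3 days: March 11, 2013 + 3 days = March 14, 2013.
March 14, 2013 is a Thursday and not a state holiday, so no extension applies.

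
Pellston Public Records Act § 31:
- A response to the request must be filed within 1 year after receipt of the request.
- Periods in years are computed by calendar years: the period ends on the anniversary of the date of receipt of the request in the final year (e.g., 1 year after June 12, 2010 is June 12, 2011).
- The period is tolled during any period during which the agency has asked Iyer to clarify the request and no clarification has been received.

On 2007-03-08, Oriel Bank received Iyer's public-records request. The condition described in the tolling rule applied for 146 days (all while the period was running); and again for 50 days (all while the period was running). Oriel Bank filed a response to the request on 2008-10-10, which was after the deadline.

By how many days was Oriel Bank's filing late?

1 year after 2007-03-08 is March 8, 2008.
Tolling adds 146 days: March 8, 2008 + 146 days = August 1, 2008.
Tolling adds 50 days: August 1, 2008 + 50 days = September 20, 2008.
The deadline is September 20, 2008; from September 20, 2008 to October 10, 2008 is 20 days.

20 days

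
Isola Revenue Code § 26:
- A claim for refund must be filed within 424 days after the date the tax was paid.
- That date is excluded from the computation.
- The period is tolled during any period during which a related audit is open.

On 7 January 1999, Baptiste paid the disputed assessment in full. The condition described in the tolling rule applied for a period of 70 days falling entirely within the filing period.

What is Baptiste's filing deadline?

May 15, 2000

424 days after 7 January 1999 is March 6, 2000.
Tolling adds 70 days: March 6, 2000 + 70 days = May 15, 2000.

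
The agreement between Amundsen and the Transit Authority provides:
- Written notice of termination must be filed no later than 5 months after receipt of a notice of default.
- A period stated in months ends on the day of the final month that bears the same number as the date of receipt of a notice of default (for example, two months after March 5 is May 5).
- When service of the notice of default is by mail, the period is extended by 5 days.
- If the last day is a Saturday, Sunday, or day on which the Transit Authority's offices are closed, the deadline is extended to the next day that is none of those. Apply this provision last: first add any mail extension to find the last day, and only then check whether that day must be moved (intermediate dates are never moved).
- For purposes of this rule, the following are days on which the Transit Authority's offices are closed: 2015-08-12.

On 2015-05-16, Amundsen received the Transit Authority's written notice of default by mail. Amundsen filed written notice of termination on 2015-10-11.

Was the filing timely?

Yes

5 months after 2015-05-16 is October 16, 2015.
Service was by mail, adding 5 days: October 16, 2015 + 5 days = October 21, 2015.
October 21, 2015 is a Wednesday and not a day on which the Transit Authority's offices are closed, so no extension applies.
The deadline is October 21, 2015; the filing on October 11, 2015 is on or before that date.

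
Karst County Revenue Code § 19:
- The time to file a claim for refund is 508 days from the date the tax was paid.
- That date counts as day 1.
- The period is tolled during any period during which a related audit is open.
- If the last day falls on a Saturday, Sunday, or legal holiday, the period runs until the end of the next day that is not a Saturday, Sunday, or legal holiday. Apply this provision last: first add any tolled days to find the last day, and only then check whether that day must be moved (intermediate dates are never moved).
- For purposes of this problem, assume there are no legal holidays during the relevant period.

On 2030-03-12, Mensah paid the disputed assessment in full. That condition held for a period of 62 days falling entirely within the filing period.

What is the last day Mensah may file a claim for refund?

October 2, 2031

Counting 2030-03-12 as day 1, day 508 is August 1, 2031.
Tolling adds 62 days: August 1, 2031 + 62 days = October 2, 2031.
October 2, 2031 is a Thursday and not a legal holiday, so no extension applies.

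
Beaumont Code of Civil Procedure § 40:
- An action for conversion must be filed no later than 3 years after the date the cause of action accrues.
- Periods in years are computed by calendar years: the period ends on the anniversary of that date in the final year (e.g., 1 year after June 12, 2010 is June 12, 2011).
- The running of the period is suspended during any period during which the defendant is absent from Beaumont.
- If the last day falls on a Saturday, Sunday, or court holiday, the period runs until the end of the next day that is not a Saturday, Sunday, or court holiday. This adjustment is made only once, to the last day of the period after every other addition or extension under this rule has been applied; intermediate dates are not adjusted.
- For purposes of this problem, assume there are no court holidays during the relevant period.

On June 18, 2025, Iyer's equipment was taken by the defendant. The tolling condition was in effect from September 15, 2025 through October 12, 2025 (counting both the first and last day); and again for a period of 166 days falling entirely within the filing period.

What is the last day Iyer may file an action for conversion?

December 29, 2028

3 years after June 18, 2025 is June 18, 2028.
From September 15, 2025 through October 12, 2025 inclusive is 28 days; tolling adds 28 days: June 18, 2028 + 28 days = July 16, 2028.
Tolling adds 166 days: July 16, 2028 + 166 days = December 29, 2028.
December 29, 2028 is a Friday and not a court holiday, so no extension applies.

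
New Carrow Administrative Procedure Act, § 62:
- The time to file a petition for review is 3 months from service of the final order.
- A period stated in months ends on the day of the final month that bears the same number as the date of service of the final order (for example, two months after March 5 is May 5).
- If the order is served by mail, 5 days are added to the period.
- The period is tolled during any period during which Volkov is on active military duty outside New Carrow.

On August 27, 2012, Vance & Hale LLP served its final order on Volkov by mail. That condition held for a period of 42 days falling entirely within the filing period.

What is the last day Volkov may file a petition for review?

January 13, 2013

3 months after August 27, 2012 is November 27, 2012.
Service was by mail, adding 5 days: November 27, 2012 + 5 days = December 2, 2012.
Tolling adds 42 days: December 2, 2012 + 42 days = January 13, 2013.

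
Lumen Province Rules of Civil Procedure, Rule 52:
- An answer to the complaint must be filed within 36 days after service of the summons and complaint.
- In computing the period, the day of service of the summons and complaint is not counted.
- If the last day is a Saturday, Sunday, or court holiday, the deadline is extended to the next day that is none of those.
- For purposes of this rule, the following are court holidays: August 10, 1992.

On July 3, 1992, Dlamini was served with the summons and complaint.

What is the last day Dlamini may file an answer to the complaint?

August 11, 1992

36 days after July 3, 1992 is August 8, 1992.
August 8, 1992 is Saturday; August 9, 1992 is Sunday; August 10, 1992 is a listed holiday. The next qualifying day is August 11, 1992.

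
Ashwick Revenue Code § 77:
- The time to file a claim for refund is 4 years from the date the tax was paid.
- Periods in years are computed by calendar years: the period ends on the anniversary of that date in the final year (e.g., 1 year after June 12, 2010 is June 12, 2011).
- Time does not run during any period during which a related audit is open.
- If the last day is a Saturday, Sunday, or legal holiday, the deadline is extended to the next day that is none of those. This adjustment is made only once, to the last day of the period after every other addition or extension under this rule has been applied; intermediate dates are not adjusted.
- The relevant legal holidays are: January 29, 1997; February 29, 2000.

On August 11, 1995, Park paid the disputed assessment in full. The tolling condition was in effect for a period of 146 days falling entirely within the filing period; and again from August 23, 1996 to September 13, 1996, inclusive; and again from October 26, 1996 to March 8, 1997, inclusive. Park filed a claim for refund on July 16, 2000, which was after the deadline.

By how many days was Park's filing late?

38 days

4 years after August 11, 1995 is August 11, 1999.
Tolling adds 146 days: August 11, 1999 + 146 days = January 4, 2000.
From August 23, 1996 through September 13, 1996 inclusive is 22 days; tolling adds 22 days: January 4, 2000 + 22 days = January 26, 2000.
From October 26, 1996 through March 8, 1997 inclusive is 134 days; tolling adds 134 days: January 26, 2000 + 134 days = June 8, 2000.
June 8, 2000 is a Thursday and not a legal holiday, so no extension applies.
The deadline is June 8, 2000; from June 8, 2000 to July 16, 2000 is 38 days.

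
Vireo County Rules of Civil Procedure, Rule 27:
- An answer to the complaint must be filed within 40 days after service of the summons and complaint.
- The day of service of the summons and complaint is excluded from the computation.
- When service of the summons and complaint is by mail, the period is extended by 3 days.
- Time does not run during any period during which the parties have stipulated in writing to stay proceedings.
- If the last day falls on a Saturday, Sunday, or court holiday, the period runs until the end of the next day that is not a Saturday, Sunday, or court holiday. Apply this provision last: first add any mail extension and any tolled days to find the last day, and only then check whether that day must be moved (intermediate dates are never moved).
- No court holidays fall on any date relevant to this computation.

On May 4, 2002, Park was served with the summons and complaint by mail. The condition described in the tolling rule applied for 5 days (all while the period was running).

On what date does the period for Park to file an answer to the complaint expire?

40 days after May 4, 2002 is June 13, 2002.
Service was by mail, adding 3 days: June 13, 2002 + 3 days = June 16, 2002.
Tolling adds 5 days: June 16, 2002 + 5 days = June 21, 2002.
June 21, 2002 is a Friday and not a court holiday, so no extension applies.

June 21, 2002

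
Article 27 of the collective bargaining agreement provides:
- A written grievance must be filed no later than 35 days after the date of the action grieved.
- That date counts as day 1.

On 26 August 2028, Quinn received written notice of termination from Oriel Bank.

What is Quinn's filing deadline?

Counting 26 August 2028 as day 1, day 35 is September 29, 2028.

September 29, 2028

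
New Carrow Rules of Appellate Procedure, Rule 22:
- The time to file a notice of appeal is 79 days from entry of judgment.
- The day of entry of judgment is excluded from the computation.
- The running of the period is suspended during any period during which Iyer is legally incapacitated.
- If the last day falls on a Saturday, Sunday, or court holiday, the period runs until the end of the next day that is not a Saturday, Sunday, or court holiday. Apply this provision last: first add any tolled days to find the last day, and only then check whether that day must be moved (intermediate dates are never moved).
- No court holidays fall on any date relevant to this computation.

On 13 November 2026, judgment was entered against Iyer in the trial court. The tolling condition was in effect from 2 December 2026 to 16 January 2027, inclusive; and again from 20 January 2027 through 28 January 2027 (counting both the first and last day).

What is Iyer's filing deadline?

79 days after 13 November 2026 is January 31, 2027.
From December 2, 2026 through January 16, 2027 inclusive is 46 days; tolling adds 46 days: January 31, 2027 + 46 days = March 18, 2027.
From January 20, 2027 through January 28, 2027 inclusive is 9 days; tolling adds 9 days: March 18, 2027 + 9 days = March 27, 2027.
March 27, 2027 is Saturday; March 28, 2027 is Sunday. The next qualifying day is March 29, 2027.

March 29, 2027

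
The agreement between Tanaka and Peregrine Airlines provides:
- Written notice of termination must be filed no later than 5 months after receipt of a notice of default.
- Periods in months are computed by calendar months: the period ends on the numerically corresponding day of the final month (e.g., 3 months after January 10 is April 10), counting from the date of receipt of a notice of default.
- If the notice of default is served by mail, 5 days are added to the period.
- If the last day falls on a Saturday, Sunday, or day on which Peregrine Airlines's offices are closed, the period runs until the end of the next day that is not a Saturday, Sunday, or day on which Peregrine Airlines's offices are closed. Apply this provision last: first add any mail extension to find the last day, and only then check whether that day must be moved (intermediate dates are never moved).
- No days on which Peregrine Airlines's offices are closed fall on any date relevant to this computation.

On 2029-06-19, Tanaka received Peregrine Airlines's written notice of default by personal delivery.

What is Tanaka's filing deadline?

5 months after 2029-06-19 is November 19, 2029.
Service was not by mail, so no mail extension applies.
November 19, 2029 is a Monday and not a day on which Peregrine Airlines's offices are closed, so no extension applies.

November 19, 2029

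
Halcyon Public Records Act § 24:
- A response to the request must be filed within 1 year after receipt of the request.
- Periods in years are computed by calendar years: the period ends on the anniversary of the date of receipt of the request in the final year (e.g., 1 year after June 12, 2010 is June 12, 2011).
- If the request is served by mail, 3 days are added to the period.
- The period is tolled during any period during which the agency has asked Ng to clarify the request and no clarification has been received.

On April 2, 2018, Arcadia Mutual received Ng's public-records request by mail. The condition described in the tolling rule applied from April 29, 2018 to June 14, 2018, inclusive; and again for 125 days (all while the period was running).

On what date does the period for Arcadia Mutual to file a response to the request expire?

1 year after April 2, 2018 is April 2, 2019.
Service was by mail, adding 3 days: April 2, 2019 + 3 days = April 5, 2019.
From April 29, 2018 through June 14, 2018 inclusive is 47 days; tolling adds 47 days: April 5, 2019 + 47 days = May 22, 2019.
Tolling adds 125 days: May 22, 2019 + 125 days = September 24, 2019.

September 24, 2019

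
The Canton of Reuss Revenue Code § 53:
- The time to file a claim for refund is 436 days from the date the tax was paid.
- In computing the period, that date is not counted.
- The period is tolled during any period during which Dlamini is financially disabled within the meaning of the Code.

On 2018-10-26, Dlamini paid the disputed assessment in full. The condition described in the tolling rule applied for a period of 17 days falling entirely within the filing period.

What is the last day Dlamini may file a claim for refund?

January 22, 2020

436 days after 2018-10-26 is January 5, 2020.
Tolling adds 17 days: January 5, 2020 + 17 days = January 22, 2020.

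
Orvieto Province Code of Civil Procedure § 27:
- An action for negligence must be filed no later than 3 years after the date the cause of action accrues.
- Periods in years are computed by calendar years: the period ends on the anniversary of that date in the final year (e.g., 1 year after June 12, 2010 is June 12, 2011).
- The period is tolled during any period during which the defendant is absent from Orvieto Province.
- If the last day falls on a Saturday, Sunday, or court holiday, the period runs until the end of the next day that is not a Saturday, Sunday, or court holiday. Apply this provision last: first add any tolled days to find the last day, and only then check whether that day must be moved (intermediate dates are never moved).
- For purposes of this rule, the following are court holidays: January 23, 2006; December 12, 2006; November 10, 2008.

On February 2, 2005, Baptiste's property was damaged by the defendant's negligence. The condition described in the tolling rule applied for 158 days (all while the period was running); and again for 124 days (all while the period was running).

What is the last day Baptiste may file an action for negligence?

November 11, 2008

3 years after February 2, 2005 is February 2, 2008.
Tolling adds 158 days: February 2, 2008 + 158 days = July 9, 2008.
Tolling adds 124 days: July 9, 2008 + 124 days = November 10, 2008.
November 10, 2008 is a listed holiday. The next qualifying day is November 11, 2008.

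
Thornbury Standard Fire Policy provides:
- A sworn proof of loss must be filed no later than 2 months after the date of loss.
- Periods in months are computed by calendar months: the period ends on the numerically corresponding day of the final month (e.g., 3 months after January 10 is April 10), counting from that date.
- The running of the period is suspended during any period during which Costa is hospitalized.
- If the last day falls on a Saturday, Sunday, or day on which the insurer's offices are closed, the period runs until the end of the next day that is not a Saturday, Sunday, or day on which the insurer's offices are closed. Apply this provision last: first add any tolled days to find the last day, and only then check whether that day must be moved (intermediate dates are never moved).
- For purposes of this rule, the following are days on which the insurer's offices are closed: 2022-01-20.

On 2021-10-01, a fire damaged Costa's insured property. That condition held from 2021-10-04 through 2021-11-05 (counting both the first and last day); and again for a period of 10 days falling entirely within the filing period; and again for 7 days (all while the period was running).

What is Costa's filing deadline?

2 months after 2021-10-01 is December 1, 2021.
From October 4, 2021 through November 5, 2021 inclusive is 33 days; tolling adds 33 days: December 1, 2021 + 33 days = January 3, 2022.
Tolling adds 10 days: January 3, 2022 + 10 days = January 13, 2022.
Tolling adds 7 days: January 13, 2022 + 7 days = January 20, 2022.
January 20, 2022 is a listed holiday. The next qualifying day is January 21, 2022.

January 21, 2022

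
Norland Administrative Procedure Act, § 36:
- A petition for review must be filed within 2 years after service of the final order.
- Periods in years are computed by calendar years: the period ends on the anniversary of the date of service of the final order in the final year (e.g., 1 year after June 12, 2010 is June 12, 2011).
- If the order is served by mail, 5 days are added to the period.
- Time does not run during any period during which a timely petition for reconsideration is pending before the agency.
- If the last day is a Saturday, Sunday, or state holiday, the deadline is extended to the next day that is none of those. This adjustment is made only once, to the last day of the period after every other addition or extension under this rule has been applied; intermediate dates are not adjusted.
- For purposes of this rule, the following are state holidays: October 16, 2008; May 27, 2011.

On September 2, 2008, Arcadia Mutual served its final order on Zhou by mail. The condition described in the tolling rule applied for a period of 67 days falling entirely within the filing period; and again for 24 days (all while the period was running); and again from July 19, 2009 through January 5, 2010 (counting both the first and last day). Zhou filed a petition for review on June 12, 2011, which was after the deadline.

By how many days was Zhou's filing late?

2 years after September 2, 2008 is September 2, 2010.
Service was by mail, adding 5 days: September 2, 2010 + 5 days = September 7, 2010.
Tolling adds 67 days: September 7, 2010 + 67 days = November 13, 2010.
Tolling adds 24 days: November 13, 2010 + 24 days = December 7, 2010.
From July 19, 2009 through January 5, 2010 inclusive is 171 days; tolling adds 171 days: December 7, 2010 + 171 days = May 27, 2011.
May 27, 2011 is a listed holiday; May 28, 2011 is Saturday; May 29, 2011 is Sunday. The next qualifying day is May 30, 2011.
The deadline is May 30, 2011; from May 30, 2011 to June 12, 2011 is 13 days.

13 days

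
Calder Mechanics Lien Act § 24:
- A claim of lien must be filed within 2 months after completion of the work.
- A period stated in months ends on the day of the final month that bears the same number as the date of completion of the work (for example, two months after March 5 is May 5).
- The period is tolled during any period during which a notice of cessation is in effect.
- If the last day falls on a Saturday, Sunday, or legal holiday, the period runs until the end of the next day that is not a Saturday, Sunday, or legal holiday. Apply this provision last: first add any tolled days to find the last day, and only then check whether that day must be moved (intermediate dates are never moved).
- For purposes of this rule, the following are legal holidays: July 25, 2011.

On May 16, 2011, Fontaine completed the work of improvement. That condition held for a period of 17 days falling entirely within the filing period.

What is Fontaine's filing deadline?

August 2, 2011

2 months after May 16, 2011 is July 16, 2011.
Tolling adds 17 days: July 16, 2011 + 17 days = August 2, 2011.
August 2, 2011 is a Tuesday and not a legal holiday, so no extension applies.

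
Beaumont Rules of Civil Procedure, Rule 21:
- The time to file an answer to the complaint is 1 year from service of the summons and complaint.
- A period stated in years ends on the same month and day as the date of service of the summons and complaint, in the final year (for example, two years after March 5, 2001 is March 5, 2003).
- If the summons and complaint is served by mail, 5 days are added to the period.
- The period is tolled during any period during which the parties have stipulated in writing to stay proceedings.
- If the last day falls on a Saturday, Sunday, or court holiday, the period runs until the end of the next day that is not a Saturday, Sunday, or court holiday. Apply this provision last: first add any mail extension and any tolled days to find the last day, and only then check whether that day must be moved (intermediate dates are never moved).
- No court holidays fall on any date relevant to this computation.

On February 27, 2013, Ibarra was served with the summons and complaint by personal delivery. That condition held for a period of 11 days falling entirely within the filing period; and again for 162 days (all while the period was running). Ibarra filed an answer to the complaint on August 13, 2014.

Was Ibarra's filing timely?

1 year after February 27, 2013 is February 27, 2014.
Service was not by mail, so no mail extension applies.
Tolling adds 11 days: February 27, 2014 + 11 days = March 10, 2014.
Tolling adds 162 days: March 10, 2014 + 162 days = August 19, 2014.
August 19, 2014 is a Tuesday and not a court holiday, so no extension applies.
The deadline is August 19, 2014; the filing on August 13, 2014 is on or before that date.

Yes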